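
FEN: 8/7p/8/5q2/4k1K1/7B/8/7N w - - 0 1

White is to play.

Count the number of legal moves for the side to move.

2

White to move; king on g4.
In check: yes, from the black queen on f5.
Legal moves: Kh4, Kg3.
Count: 2.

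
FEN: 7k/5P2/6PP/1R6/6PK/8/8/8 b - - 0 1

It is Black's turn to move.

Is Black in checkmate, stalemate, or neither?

Black to move; black king on h8.
In check: no.
King squares — g7: attacked by Ph6; h7: attacked by Pg6; g8: attacked by Pf7.
Legal moves for Black: none.
Not in check and no legal moves → stalemate.

stalemate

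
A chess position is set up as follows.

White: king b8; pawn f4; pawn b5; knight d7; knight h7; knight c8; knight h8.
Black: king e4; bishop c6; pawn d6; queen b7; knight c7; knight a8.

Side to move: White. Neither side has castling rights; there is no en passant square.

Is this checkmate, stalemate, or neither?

White to move; white king on b8.
In check: yes, from the black queen on b7.
King squares — a7: attacked by Qb7; b7: attacked by Bc6; c7: attacked by Qb7; a8: attacked by Qb7; c8: own knight.
Legal moves for White: none.
In check with no legal moves → checkmate.

checkmate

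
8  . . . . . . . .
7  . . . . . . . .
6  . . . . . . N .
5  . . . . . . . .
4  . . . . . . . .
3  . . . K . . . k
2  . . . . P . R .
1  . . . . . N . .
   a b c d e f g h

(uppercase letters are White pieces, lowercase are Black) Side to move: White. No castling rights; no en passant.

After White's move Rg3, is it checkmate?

After Rg3: black king on h3; in check: yes, from the white rook on g3.
King squares — g2: attacked by Rg3; h2: attacked by Nf1; g3: attacked by Nf1; g4: attacked by Rg3; h4: attacked by Ng6.
Black has no legal moves → checkmate.

yes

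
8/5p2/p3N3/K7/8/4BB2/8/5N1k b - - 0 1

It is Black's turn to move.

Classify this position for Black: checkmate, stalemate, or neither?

checkmate

Black to move; black king on h1.
In check: yes, from the white bishop on f3.
King squares — g1: attacked by Be3; g2: attacked by Bf3; h2: attacked by Nf1.
Legal moves for Black: none.
In check with no legal moves → checkmate.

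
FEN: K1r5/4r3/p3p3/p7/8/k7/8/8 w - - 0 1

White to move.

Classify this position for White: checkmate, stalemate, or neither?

checkmate

White to move; white king on a8.
In check: yes, from the black rook on c8.
King squares — a7: attacked by Re7; b7: attacked by Re7; b8: attacked by Rc8.
Legal moves for White: none.
In check with no legal moves → checkmate.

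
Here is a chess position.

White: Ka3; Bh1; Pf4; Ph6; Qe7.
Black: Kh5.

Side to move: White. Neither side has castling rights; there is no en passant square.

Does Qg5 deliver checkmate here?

yes

After Qg5: black king on h5; in check: yes, from the white queen on g5.
King squares — g4: attacked by Qg5; h4: attacked by Qg5; g5: attacked by Pf4; g6: attacked by Qg5; h6: attacked by Qg5.
Black has no legal moves → checkmate.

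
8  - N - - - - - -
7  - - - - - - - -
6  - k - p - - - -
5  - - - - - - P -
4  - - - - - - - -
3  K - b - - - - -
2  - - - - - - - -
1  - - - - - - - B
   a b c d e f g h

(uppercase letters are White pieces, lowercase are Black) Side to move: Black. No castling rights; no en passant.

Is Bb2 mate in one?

no

After Bb2: white king on a3; in check: yes, from the black bishop on b2.
White has 5 legal replies: Kb4, Ka4, Kb3, Kxb2, Ka2.
In check but a legal move exists → not checkmate.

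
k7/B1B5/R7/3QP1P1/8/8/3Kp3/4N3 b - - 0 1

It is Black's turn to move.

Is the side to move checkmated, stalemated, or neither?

Black to move; black king on a8.
In check: yes, from the white queen on d5.
King squares — a7: attacked by Ra6; b7: attacked by Qd5; b8: attacked by Ba7.
Legal moves for Black: none.
In check with no legal moves → checkmate.

checkmate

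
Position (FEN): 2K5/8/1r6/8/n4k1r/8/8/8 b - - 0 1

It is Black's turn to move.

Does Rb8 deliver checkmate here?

After Rb8: white king on c8; in check: yes, from the black rook on b8.
White has 3 legal replies: Kxb8, Kd7, Kc7.
In check but a legal move exists → not checkmate.

no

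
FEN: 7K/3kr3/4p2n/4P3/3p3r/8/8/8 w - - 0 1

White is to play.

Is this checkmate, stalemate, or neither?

White to move; white king on h8.
In check: no.
King squares — g7: attacked by Re7; h7: attacked by Re7; g8: attacked by Nh6.
Legal moves for White: none.
Not in check and no legal moves → stalemate.

stalemate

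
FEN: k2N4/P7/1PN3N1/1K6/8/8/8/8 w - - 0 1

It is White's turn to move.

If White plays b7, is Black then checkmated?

yes

After b7: black king on a8; in check: yes, from the white pawn on b7.
King squares — a7: attacked by Nc6; b7: attacked by Nd8; b8: attacked by Nc6.
Black has no legal moves → checkmate.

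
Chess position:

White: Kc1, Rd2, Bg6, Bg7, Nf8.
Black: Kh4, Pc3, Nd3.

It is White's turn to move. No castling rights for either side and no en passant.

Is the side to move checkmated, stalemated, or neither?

neither

White to move; white king on c1.
In check: yes, from the black knight on d3.
King squares — b1: available; d1: available; b2: attacked by Pc3; c2: available; d2: own rook.
Legal moves for White: Kc2, Kd1, Kb1, Bxd3, Rxd3.
White is in check but has 5 legal moves → neither.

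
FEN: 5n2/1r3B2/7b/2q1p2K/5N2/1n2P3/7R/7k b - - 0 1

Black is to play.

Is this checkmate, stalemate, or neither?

neither

Black to move; black king on h1.
In check: yes, from the white rook on h2.
Legal moves for Black: Kxh2, Kg1.
Black is in check but has 2 legal moves → neither.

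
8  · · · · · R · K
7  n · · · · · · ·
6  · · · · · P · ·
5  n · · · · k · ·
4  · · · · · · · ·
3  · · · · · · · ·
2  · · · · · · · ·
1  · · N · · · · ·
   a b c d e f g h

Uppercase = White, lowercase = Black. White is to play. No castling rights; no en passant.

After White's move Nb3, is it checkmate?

After Nb3: black king on f5; in check: no.
Black is not in check, so this cannot be checkmate.

no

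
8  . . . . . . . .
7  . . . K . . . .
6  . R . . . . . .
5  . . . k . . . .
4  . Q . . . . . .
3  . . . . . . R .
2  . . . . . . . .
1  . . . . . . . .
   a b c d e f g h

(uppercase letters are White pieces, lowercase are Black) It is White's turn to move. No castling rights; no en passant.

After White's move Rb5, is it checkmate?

After Rb5: black king on d5; in check: yes, from the white rook on b5.
King squares — c4: attacked by Qb4; d4: attacked by Qb4; e4: attacked by Qb4; c5: attacked by Qb4; e5: attacked by Rb5; c6: attacked by Kd7; d6: attacked by Qb4; e6: attacked by Kd7.
Black has no legal moves → checkmate.

yes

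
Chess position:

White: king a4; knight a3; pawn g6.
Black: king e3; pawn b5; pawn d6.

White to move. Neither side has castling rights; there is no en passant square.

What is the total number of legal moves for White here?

5

White to move; king on a4.
In check: yes, from the black pawn on b5.
Legal moves: Kxb5, Ka5, Kb4, Kb3, Nxb5.
Count: 5.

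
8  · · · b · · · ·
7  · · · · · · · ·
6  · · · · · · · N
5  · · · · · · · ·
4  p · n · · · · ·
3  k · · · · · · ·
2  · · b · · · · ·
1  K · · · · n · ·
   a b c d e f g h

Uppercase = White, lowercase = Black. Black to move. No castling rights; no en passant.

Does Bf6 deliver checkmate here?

yes

After Bf6: white king on a1; in check: yes, from the black bishop on f6.
King squares — b1: attacked by Bc2; a2: attacked by Ka3; b2: attacked by Ka3.
White has no legal moves → checkmate.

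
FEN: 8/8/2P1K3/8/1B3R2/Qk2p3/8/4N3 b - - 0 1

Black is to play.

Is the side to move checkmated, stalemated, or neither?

Black to move; black king on b3.
In check: yes, from the white queen on a3.
King squares — a2: attacked by Qa3; b2: attacked by Qa3; c2: attacked by Ne1; a3: attacked by Bb4; c3: attacked by Qa3; a4: attacked by Qa3; b4: attacked by Qa3; c4: attacked by Rf4.
Legal moves for Black: none.
In check with no legal moves → checkmate.

checkmate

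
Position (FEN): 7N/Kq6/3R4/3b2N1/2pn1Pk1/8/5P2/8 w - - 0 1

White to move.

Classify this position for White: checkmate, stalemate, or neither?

White to move; white king on a7.
In check: yes, from the black queen on b7.
King squares — a6: attacked by Qb7; b6: attacked by Qb7; b7: attacked by Bd5; a8: attacked by Qb7; b8: attacked by Qb7.
Legal moves for White: none.
In check with no legal moves → checkmate.

checkmate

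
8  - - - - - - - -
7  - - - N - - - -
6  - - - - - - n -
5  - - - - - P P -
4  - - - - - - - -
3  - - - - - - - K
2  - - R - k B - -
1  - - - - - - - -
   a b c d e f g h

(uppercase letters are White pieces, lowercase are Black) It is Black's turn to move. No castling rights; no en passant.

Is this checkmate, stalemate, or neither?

neither

Black to move; black king on e2.
In check: yes, from the white rook on c2.
King squares — d1: available; e1: attacked by Bf2; f1: available; d2: attacked by Rc2; f2: attacked by Rc2; d3: available; e3: attacked by Bf2; f3: available.
Legal moves for Black: Kf3, Kd3, Kf1, Kd1.
Black is in check but has 4 legal moves → neither.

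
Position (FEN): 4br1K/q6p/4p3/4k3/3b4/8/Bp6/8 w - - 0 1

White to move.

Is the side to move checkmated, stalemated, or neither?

checkmate

White to move; white king on h8.
In check: yes, from the black rook on f8.
King squares — g7: attacked by Qa7; h7: attacked by Qa7; g8: attacked by Rf8.
Legal moves for White: none.
In check with no legal moves → checkmate.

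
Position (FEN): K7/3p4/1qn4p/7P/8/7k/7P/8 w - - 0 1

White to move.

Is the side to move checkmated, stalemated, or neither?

stalemate

White to move; white king on a8.
In check: no.
King squares — a7: attacked by Qb6; b7: attacked by Qb6; b8: attacked by Qb6.
Legal moves for White: none.
Not in check and no legal moves → stalemate.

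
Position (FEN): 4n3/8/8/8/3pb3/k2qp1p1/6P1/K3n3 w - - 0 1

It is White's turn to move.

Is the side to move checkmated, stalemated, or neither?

White to move; white king on a1.
In check: no.
King squares — b1: attacked by Qd3; a2: attacked by Ka3; b2: attacked by Ka3.
Legal moves for White: none.
Not in check and no legal moves → stalemate.

stalemate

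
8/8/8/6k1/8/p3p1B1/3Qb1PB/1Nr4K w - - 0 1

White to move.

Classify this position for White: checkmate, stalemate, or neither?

White to move; white king on h1.
In check: yes, from the black rook on c1.
Legal moves for White: Be1, Bg1, Qe1, Qd1, Qxc1.
White is in check but has 5 legal moves → neither.

neither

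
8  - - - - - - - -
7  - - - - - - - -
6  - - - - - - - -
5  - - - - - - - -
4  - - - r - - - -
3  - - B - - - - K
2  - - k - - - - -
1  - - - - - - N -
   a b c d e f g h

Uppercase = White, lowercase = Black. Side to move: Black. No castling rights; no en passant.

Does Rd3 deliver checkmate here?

After Rd3: white king on h3; in check: yes, from the black rook on d3.
White has 5 legal replies: Kh4, Kg4, Kh2, Kg2, Nf3.
In check but a legal move exists → not checkmate.

no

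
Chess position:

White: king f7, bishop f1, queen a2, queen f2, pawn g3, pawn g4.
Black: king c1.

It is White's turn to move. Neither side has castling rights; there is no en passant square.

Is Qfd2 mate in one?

After Qfd2: black king on c1; in check: yes, from the white queen on d2.
King squares — b1: attacked by Qa2; d1: attacked by Qd2; b2: attacked by Qa2; c2: attacked by Qa2; d2: attacked by Qa2.
Black has no legal moves → checkmate.

yes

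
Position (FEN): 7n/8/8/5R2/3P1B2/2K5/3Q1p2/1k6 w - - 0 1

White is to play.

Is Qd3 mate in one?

no

After Qd3: black king on b1; in check: yes, from the white queen on d3.
Black has 2 legal replies: Ka2, Ka1.
In check but a legal move exists → not checkmate.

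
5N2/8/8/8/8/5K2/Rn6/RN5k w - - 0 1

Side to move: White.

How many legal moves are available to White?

21

White to move; king on f3.
In check: no.
Legal moves: Nh7, Nd7, Ng6, Ne6, Kg4, Kf4, Ke4, Kg3, Ke3, Kf2, Ke2, Ra8, Ra7, Ra6, Ra5, Ra4, Ra3, Rxb2, Nc3+, Na3+, Nd2+.
Count: 21.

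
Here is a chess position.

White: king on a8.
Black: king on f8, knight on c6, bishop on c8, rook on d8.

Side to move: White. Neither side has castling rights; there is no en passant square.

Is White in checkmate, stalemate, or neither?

stalemate

White to move; white king on a8.
In check: no.
King squares — a7: attacked by Nc6; b7: attacked by Bc8; b8: attacked by Nc6.
Legal moves for White: none.
Not in check and no legal moves → stalemate.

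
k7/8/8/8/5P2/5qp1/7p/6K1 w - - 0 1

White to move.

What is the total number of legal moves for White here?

0

White to move; king on g1.
In check: yes, from the black pawn on h2.
Legal moves: none.
Count: 0.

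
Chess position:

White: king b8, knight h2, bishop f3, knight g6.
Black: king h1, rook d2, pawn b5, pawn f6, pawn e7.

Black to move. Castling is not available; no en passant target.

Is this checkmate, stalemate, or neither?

Black to move; black king on h1.
In check: yes, from the white bishop on f3.
King squares — g1: available; g2: attacked by Bf3; h2: available.
Legal moves for Black: Kxh2, Kg1, Rg2.
Black is in check but has 3 legal moves → neither.

neither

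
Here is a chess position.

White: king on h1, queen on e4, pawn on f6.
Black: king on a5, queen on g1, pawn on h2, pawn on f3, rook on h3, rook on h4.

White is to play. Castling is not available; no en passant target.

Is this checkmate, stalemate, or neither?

checkmate

White to move; white king on h1.
In check: yes, from the black queen on g1.
King squares — g1: attacked by Ph2; g2: attacked by Qg1; h2: attacked by Qg1.
Legal moves for White: none.
In check with no legal moves → checkmate.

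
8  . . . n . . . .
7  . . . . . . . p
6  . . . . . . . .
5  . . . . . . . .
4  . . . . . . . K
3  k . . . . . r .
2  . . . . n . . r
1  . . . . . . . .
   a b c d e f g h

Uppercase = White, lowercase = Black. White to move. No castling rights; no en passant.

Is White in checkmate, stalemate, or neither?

checkmate

White to move; white king on h4.
In check: yes, from the black rook on h2.
King squares — g3: attacked by Ne2; h3: attacked by Rh2; g4: attacked by Rg3; g5: attacked by Rg3; h5: attacked by Rh2.
Legal moves for White: none.
In check with no legal moves → checkmate.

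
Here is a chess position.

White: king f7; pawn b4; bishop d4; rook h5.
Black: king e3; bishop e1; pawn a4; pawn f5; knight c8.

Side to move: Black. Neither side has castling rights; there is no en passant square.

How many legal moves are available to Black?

Black to move; king on e3.
In check: yes, from the white bishop on d4.
Legal moves: Kf4, Ke4, Kxd4, Kf3, Kd3, Ke2, Kd2.
Count: 7.

7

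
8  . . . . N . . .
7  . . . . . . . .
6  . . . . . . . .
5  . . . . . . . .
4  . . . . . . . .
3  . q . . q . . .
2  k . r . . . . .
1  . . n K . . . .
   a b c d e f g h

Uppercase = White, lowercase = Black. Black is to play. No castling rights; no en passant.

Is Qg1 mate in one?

After Qg1: white king on d1; in check: yes, from the black queen on g1.
King squares — c1: attacked by Qg1; e1: attacked by Qg1; c2: attacked by Qb3; d2: attacked by Rc2; e2: attacked by Nc1.
White has no legal moves → checkmate.

yes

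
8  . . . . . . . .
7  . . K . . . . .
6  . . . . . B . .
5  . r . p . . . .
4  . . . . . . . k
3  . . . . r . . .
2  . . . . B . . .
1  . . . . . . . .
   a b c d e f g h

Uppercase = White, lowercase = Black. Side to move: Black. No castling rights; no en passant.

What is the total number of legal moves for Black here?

Black to move; king on h4.
In check: yes, from the white bishop on f6.
Legal moves: Kh3, Kg3.
Count: 2.

2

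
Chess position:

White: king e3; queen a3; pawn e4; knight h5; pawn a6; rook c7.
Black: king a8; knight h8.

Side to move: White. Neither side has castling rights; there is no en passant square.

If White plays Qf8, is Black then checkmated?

After Qf8: black king on a8; in check: yes, from the white queen on f8.
King squares — a7: attacked by Rc7; b7: attacked by Pa6; b8: attacked by Qf8.
Black has no legal moves → checkmate.

yes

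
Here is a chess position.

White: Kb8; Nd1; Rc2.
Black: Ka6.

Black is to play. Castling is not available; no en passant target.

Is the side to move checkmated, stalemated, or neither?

Black to move; black king on a6.
In check: no.
Legal moves for Black: Kb6, Kb5, Ka5.
Black has 3 legal moves and is not in check → neither.

neither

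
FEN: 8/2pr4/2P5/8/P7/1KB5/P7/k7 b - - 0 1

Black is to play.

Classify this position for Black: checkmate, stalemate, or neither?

Black to move; black king on a1.
In check: yes, from the white bishop on c3.
Legal moves for Black: Kb1.
Black is in check but has 1 legal move → neither.

neither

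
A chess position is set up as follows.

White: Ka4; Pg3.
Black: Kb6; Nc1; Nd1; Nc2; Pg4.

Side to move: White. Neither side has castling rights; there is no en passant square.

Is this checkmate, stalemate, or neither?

White to move; white king on a4.
In check: no.
King squares — a3: attacked by Nc2; b3: attacked by Nc1; b4: attacked by Nc2; a5: attacked by Kb6; b5: attacked by Kb6.
Legal moves for White: none.
Not in check and no legal moves → stalemate.

stalemate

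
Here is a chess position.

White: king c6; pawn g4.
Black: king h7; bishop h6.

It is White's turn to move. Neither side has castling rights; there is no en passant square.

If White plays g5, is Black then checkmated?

After g5: black king on h7; in check: no.
Black is not in check, so this cannot be checkmate.

no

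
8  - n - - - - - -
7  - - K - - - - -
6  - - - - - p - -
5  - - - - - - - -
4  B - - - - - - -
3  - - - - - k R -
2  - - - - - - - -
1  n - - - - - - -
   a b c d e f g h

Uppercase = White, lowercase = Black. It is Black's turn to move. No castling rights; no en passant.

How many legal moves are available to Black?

5

Black to move; king on f3.
In check: yes, from the white rook on g3.
Legal moves: Kf4, Ke4, Kxg3, Kf2, Ke2.
Count: 5.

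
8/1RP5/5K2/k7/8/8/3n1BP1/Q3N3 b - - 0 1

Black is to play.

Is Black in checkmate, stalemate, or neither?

checkmate

Black to move; black king on a5.
In check: yes, from the white queen on a1.
King squares — a4: attacked by Qa1; b4: attacked by Rb7; b5: attacked by Rb7; a6: attacked by Qa1; b6: attacked by Bf2.
Legal moves for Black: none.
In check with no legal moves → checkmate.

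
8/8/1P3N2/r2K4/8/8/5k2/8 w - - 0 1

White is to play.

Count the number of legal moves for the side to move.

White to move; king on d5.
In check: yes, from the black rook on a5.
Legal moves: Ke6, Kd6, Kc6, Ke4, Kd4, Kc4.
Count: 6.

6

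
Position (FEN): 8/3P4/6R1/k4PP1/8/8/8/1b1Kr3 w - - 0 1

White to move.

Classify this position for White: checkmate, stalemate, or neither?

neither

White to move; white king on d1.
In check: yes, from the black rook on e1.
Legal moves for White: Kd2, Kxe1.
White is in check but has 2 legal moves → neither.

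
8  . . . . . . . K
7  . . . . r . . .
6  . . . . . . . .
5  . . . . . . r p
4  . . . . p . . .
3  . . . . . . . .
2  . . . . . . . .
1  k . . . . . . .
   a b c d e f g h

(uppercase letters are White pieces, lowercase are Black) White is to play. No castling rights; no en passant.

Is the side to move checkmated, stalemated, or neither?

White to move; white king on h8.
In check: no.
King squares — g7: attacked by Rg5; h7: attacked by Re7; g8: attacked by Rg5.
Legal moves for White: none.
Not in check and no legal moves → stalemate.

stalemate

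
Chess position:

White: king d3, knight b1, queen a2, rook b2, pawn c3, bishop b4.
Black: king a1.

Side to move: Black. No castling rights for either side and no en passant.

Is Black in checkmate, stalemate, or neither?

Black to move; black king on a1.
In check: yes, from the white queen on a2.
King squares — b1: attacked by Qa2; a2: attacked by Rb2; b2: attacked by Qa2.
Legal moves for Black: none.
In check with no legal moves → checkmate.

checkmate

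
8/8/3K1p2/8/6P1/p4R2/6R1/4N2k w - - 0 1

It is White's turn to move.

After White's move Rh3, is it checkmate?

yes

After Rh3: black king on h1; in check: yes, from the white rook on h3.
King squares — g1: attacked by Rg2; g2: attacked by Ne1; h2: attacked by Rg2.
Black has no legal moves → checkmate.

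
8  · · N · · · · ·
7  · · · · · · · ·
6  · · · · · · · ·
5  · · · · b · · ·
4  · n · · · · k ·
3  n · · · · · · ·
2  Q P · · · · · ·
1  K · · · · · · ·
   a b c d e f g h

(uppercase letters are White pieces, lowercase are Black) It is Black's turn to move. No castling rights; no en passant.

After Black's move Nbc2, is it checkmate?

After Nbc2: white king on a1; in check: yes, from the black knight on c2.
King squares — b1: attacked by Na3; a2: own queen; b2: own pawn.
White has no legal moves → checkmate.

yes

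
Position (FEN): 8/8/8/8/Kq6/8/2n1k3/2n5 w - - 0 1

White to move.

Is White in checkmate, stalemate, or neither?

checkmate

White to move; white king on a4.
In check: yes, from the black queen on b4.
King squares — a3: attacked by Nc2; b3: attacked by Nc1; b4: attacked by Nc2; a5: attacked by Qb4; b5: attacked by Qb4.
Legal moves for White: none.
In check with no legal moves → checkmate.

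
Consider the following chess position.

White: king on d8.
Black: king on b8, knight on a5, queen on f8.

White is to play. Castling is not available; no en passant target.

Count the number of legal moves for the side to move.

1

White to move; king on d8.
In check: yes, from the black queen on f8.
Legal moves: Kd7.
Count: 1.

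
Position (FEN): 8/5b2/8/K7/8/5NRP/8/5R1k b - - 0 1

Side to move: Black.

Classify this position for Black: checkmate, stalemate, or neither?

Black to move; black king on h1.
In check: yes, from the white rook on f1.
King squares — g1: attacked by Rf1; g2: attacked by Rg3; h2: attacked by Nf3.
Legal moves for Black: none.
In check with no legal moves → checkmate.

checkmate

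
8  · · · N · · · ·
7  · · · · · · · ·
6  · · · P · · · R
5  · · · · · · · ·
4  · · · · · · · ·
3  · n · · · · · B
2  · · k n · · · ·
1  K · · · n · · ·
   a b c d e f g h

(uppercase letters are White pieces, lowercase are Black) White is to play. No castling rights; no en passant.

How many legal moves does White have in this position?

White to move; king on a1.
In check: yes, from the black knight on b3.
Legal moves: Ka2.
Count: 1.

1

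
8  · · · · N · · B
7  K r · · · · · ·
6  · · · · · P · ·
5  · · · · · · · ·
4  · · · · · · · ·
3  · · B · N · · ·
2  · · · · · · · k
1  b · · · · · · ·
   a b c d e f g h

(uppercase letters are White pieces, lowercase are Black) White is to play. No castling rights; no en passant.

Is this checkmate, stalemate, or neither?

neither

White to move; white king on a7.
In check: yes, from the black rook on b7.
Legal moves for White: Ka8, Kxb7, Ka6.
White is in check but has 3 legal moves → neither.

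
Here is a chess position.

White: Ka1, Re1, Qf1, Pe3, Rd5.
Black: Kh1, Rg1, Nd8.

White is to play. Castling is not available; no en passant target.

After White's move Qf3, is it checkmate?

no

After Qf3: black king on h1; in check: yes, from the white queen on f3.
Black has 1 legal reply: Kh2.
In check but a legal move exists → not checkmate.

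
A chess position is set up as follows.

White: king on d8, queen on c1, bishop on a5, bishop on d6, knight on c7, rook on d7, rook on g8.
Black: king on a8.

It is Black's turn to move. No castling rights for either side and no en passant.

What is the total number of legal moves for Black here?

3

Black to move; king on a8.
In check: yes, from the white knight on c7.
Legal moves: Kb8, Kb7, Ka7.
Count: 3.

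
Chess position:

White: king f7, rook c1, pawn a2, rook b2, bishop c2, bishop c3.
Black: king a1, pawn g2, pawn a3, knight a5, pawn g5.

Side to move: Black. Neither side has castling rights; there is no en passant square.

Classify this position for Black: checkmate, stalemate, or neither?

checkmate

Black to move; black king on a1.
In check: yes, from the white rook on c1.
King squares — b1: attacked by Rc1; a2: attacked by Rb2; b2: attacked by Bc3.
Legal moves for Black: none.
In check with no legal moves → checkmate.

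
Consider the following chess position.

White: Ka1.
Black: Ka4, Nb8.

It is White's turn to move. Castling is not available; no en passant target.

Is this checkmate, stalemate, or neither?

neither

White to move; white king on a1.
In check: no.
Legal moves for White: Kb2, Ka2, Kb1.
White has 3 legal moves and is not in check → neither.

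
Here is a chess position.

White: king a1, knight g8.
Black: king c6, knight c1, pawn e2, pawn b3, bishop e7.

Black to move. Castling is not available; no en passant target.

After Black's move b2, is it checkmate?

After b2: white king on a1; in check: yes, from the black pawn on b2.
White has 2 legal replies: Kxb2, Kb1.
In check but a legal move exists → not checkmate.

no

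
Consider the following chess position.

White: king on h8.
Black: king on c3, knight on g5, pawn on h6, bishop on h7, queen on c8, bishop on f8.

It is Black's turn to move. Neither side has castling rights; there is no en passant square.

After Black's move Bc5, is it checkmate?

no

After Bc5: white king on h8; in check: yes, from the black queen on c8.
White has 1 legal reply: Kg7.
In check but a legal move exists → not checkmate.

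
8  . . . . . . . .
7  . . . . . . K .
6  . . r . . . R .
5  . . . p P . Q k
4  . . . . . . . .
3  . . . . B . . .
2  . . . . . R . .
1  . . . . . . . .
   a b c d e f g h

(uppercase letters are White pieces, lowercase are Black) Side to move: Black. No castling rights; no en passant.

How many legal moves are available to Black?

Black to move; king on h5.
In check: yes, from the white queen on g5.
Legal moves: none.
Count: 0.

0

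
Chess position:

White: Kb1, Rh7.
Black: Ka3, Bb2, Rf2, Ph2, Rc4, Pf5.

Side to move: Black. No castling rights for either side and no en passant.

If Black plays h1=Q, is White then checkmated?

After h1=Q: white king on b1; in check: yes, from the black queen on h1.
White has 1 legal reply: Rxh1.
In check but a legal move exists → not checkmate.

no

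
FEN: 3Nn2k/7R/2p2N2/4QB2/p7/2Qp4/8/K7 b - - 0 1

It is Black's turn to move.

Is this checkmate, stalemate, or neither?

checkmate

Black to move; black king on h8.
In check: yes, from the white rook on h7.
King squares — g7: attacked by Rh7; h7: attacked by Bf5; g8: attacked by Nf6.
Legal moves for Black: none.
In check with no legal moves → checkmate.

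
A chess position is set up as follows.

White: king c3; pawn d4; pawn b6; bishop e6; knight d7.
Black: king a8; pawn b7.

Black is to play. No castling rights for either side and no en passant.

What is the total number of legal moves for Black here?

Black to move; king on a8.
In check: no.
Legal moves: none.
Count: 0.

0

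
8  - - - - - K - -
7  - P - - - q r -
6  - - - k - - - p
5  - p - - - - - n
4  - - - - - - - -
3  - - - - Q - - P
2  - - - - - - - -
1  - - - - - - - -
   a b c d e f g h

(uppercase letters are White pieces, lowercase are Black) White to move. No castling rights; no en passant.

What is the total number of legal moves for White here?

0

White to move; king on f8.
In check: yes, from the black queen on f7.
Legal moves: none.
Count: 0.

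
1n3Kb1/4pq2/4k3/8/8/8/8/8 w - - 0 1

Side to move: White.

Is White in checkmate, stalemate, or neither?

White to move; white king on f8.
In check: yes, from the black queen on f7.
King squares — e7: attacked by Ke6; f7: attacked by Ke6; g7: attacked by Qf7; e8: attacked by Qf7; g8: attacked by Qf7.
Legal moves for White: none.
In check with no legal moves → checkmate.

checkmate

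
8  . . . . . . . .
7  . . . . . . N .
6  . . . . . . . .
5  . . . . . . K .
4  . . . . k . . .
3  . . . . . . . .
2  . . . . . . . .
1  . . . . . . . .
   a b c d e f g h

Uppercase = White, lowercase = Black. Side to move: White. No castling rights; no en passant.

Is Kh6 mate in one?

After Kh6: black king on e4; in check: no.
Black is not in check, so this cannot be checkmate.

no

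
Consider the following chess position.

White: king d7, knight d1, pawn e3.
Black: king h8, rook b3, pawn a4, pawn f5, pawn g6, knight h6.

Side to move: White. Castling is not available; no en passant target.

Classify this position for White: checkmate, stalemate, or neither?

White to move; white king on d7.
In check: no.
Legal moves for White: Ke8, Kd8, Kc8, Ke7, Kc7, Ke6, Kd6, Kc6, Nc3, Nf2, Nb2, e4.
White has 12 legal moves and is not in check → neither.

neither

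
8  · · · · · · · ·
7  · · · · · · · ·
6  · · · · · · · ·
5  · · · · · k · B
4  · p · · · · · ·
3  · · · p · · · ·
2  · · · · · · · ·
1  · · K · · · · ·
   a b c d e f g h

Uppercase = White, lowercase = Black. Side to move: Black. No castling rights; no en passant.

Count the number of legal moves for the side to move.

Black to move; king on f5.
In check: no.
Legal moves: Kf6, Ke6, Kg5, Ke5, Kf4, Ke4, b3, d2+.
Count: 8.

8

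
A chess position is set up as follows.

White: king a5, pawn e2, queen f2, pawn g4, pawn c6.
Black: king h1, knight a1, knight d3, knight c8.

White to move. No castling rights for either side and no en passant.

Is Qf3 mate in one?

no

After Qf3: black king on h1; in check: yes, from the white queen on f3.
Black has 2 legal replies: Kh2, Kg1.
In check but a legal move exists → not checkmate.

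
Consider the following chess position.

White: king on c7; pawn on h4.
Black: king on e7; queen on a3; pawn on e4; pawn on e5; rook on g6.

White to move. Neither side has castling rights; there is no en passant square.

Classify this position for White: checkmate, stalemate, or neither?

neither

White to move; white king on c7.
In check: no.
Legal moves for White: Kc8, Kb8, Kb7, h5.
White has 4 legal moves and is not in check → neither.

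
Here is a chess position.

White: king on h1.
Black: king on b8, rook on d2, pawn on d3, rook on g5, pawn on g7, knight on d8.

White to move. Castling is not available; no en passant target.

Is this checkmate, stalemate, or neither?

White to move; white king on h1.
In check: no.
King squares — g1: attacked by Rg5; g2: attacked by Rd2; h2: attacked by Rd2.
Legal moves for White: none.
Not in check and no legal moves → stalemate.

stalemate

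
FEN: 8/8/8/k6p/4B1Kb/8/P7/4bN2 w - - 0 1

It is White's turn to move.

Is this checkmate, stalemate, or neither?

neither

White to move; white king on g4.
In check: yes, from the black pawn on h5.
King squares — f3: available; g3: attacked by Be1; h3: available; f4: available; h4: attacked by Be1; f5: available; g5: attacked by Bh4; h5: available.
Legal moves for White: Kxh5, Kf5, Kf4, Kh3, Kf3.
White is in check but has 5 legal moves → neither.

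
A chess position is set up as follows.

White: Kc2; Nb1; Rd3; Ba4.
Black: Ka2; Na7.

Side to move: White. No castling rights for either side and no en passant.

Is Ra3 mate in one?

After Ra3: black king on a2; in check: yes, from the white rook on a3.
King squares — a1: attacked by Ra3; b1: attacked by Kc2; b2: attacked by Kc2; a3: attacked by Nb1; b3: attacked by Kc2.
Black has no legal moves → checkmate.

yes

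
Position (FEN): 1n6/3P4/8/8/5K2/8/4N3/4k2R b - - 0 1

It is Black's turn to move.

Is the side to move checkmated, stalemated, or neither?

Black to move; black king on e1.
In check: yes, from the white rook on h1.
Legal moves for Black: Kf2, Kxe2, Kd2.
Black is in check but has 3 legal moves → neither.

neither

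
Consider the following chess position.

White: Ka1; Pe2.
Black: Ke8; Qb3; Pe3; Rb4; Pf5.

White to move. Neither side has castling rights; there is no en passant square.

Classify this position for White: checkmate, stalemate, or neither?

stalemate

White to move; white king on a1.
In check: no.
King squares — b1: attacked by Qb3; a2: attacked by Qb3; b2: attacked by Qb3.
Legal moves for White: none.
Not in check and no legal moves → stalemate.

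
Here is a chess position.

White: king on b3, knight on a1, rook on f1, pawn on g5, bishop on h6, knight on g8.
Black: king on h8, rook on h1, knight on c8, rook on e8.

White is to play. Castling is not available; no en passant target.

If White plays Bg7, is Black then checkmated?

no

After Bg7: black king on h8; in check: yes, from the white bishop on g7.
Black has 3 legal replies: Kxg8, Kh7, Kxg7.
In check but a legal move exists → not checkmate.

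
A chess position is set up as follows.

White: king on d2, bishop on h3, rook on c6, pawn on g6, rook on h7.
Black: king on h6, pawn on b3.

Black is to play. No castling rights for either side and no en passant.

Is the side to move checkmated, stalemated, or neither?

neither

Black to move; black king on h6.
In check: yes, from the white rook on h7.
Legal moves for Black: Kg5.
Black is in check but has 1 legal move → neither.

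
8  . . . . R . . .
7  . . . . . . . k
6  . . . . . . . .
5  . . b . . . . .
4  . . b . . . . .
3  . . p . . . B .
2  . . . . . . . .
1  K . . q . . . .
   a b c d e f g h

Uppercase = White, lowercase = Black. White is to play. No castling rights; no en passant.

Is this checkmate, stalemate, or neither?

White to move; white king on a1.
In check: yes, from the black queen on d1.
King squares — b1: attacked by Qd1; a2: attacked by Bc4; b2: attacked by Pc3.
Legal moves for White: none.
In check with no legal moves → checkmate.

checkmate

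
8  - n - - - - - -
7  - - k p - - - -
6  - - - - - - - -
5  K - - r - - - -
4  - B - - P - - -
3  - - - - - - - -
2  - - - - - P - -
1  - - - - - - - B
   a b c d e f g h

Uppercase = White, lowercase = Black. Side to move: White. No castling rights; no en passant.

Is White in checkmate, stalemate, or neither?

neither

White to move; white king on a5.
In check: yes, from the black rook on d5.
King squares — a4: available; b4: own bishop; b5: attacked by Rd5; a6: attacked by Nb8; b6: attacked by Kc7.
Legal moves for White: Ka4, Bc5, exd5.
White is in check but has 3 legal moves → neither.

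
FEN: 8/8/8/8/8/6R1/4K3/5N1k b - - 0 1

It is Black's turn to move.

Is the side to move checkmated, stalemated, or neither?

stalemate

Black to move; black king on h1.
In check: no.
King squares — g1: attacked by Rg3; g2: attacked by Rg3; h2: attacked by Nf1.
Legal moves for Black: none.
Not in check and no legal moves → stalemate.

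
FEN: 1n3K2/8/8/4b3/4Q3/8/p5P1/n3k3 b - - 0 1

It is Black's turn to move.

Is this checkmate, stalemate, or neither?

neither

Black to move; black king on e1.
In check: yes, from the white queen on e4.
King squares — d1: available; f1: available; d2: available; e2: attacked by Qe4; f2: available.
Legal moves for Black: Kf2, Kd2, Kf1, Kd1.
Black is in check but has 4 legal moves → neither.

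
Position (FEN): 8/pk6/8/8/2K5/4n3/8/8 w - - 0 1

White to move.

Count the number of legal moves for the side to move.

White to move; king on c4.
In check: yes, from the black knight on e3.
Legal moves: Kc5, Kb5, Kd4, Kb4, Kd3, Kc3, Kb3.
Count: 7.

7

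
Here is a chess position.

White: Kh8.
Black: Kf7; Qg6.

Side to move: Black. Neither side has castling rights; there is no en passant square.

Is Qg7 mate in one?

yes

After Qg7: white king on h8; in check: yes, from the black queen on g7.
King squares — g7: attacked by Kf7; h7: attacked by Qg7; g8: attacked by Kf7.
White has no legal moves → checkmate.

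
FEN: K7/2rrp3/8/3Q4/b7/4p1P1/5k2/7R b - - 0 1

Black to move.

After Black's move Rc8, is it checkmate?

After Rc8: white king on a8; in check: yes, from the black rook on c8.
King squares — a7: attacked by Rd7; b7: attacked by Rd7; b8: attacked by Rc8.
White has no legal moves → checkmate.

yes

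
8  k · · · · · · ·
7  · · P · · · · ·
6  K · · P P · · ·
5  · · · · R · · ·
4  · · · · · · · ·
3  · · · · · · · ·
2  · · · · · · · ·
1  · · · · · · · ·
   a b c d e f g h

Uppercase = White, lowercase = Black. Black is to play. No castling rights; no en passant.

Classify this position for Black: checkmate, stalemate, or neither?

stalemate

Black to move; black king on a8.
In check: no.
King squares — a7: attacked by Ka6; b7: attacked by Ka6; b8: attacked by Pc7.
Legal moves for Black: none.
Not in check and no legal moves → stalemate.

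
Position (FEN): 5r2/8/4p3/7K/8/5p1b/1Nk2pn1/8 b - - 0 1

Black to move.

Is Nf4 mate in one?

After Nf4: white king on h5; in check: yes, from the black knight on f4.
White has 3 legal replies: Kh6, Kg5, Kh4.
In check but a legal move exists → not checkmate.

no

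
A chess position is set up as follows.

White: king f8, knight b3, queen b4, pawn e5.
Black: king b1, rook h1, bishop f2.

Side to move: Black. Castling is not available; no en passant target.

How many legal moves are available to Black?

24

Black to move; king on b1.
In check: no.
Legal moves: Ba7, Bb6, Bc5+, Bh4, Bd4, Bg3, Be3, Bg1, Be1, Rh8+, Rh7, Rh6, Rh5, Rh4, Rh3, Rh2, Rg1, Rf1, Re1, Rd1, Rc1, Kc2, Kb2, Ka2.
Count: 24.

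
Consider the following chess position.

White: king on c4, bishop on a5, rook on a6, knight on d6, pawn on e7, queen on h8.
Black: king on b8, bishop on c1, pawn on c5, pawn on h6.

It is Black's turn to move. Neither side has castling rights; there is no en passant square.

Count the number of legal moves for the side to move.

Black to move; king on b8.
In check: yes, from the white queen on h8.
Legal moves: none.
Count: 0.

0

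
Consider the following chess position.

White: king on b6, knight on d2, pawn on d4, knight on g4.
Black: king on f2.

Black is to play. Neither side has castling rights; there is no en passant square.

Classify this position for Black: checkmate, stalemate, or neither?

Black to move; black king on f2.
In check: yes, from the white knight on g4.
King squares — e1: available; f1: attacked by Nd2; g1: available; e2: available; g2: available; e3: attacked by Ng4; f3: attacked by Nd2; g3: available.
Legal moves for Black: Kg3, Kg2, Ke2, Kg1, Ke1.
Black is in check but has 5 legal moves → neither.

neither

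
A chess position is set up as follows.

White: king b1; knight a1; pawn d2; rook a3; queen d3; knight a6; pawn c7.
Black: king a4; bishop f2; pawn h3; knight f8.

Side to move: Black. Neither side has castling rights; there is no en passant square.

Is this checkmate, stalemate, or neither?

checkmate

Black to move; black king on a4.
In check: yes, from the white rook on a3.
King squares — a3: attacked by Qd3; b3: attacked by Na1; b4: attacked by Na6; a5: attacked by Ra3; b5: attacked by Qd3.
Legal moves for Black: none.
In check with no legal moves → checkmate.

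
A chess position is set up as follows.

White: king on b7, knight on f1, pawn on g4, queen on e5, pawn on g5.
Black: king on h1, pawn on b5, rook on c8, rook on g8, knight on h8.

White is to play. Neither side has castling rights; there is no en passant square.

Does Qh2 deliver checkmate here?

yes

After Qh2: black king on h1; in check: yes, from the white queen on h2.
King squares — g1: attacked by Qh2; g2: attacked by Qh2; h2: attacked by Nf1.
Black has no legal moves → checkmate.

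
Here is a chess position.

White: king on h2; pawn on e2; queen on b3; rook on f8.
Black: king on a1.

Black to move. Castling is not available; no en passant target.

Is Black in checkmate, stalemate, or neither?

stalemate

Black to move; black king on a1.
In check: no.
King squares — b1: attacked by Qb3; a2: attacked by Qb3; b2: attacked by Qb3.
Legal moves for Black: none.
Not in check and no legal moves → stalemate.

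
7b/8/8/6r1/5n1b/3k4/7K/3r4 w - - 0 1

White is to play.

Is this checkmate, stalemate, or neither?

stalemate

White to move; white king on h2.
In check: no.
King squares — g1: attacked by Rd1; h1: attacked by Rd1; g2: attacked by Nf4; g3: attacked by Bh4; h3: attacked by Nf4.
Legal moves for White: none.
Not in check and no legal moves → stalemate.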